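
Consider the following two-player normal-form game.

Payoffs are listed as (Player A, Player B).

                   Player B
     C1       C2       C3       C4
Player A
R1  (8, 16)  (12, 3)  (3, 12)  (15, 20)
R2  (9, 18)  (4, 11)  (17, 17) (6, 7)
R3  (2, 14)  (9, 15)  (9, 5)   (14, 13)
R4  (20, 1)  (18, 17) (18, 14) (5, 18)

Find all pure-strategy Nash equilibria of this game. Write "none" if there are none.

Pure NE: (R1, C4)

Player A against C1: payoffs 8, 9, 2, 20 → best response R4.
Player A against C2: payoffs 12, 4, 9, 18 → best response R4.
Player A against C3: payoffs 3, 17, 9, 18 → best response R4.
Player A against C4: payoffs 15, 6, 14, 5 → best response R1.
Player B against R1: payoffs 16, 3, 12, 20 → best response C4.
Player B against R2: payoffs 18, 11, 17, 7 → best response C1.
Player B against R3: payoffs 14, 15, 5, 13 → best response C2.
Player B against R4: payoffs 1, 17, 14, 18 → best response C4.
Mutual best responses: (R1, C4).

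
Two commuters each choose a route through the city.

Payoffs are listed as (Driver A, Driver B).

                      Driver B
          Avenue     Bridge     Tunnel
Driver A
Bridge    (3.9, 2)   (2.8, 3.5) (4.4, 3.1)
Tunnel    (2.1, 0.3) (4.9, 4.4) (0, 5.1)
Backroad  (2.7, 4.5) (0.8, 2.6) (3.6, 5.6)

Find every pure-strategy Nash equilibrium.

There is no pure-strategy Nash equilibrium.

(Bridge, Avenue): Driver B can switch to Bridge (2 → 3.5). Not NE.
(Bridge, Bridge): Driver A can switch to Tunnel (2.8 → 4.9). Not NE.
(Bridge, Tunnel): Driver B can switch to Bridge (3.1 → 3.5). Not NE.
(Tunnel, Avenue): Driver A can switch to Bridge (2.1 → 3.9). Not NE.
(Tunnel, Bridge): Driver B can switch to Tunnel (4.4 → 5.1). Not NE.
(Tunnel, Tunnel): Driver A can switch to Bridge (0 → 4.4). Not NE.
(Backroad, Avenue): Driver A can switch to Bridge (2.7 → 3.9). Not NE.
(Backroad, Bridge): Driver A can switch to Bridge (0.8 → 2.8). Not NE.
(Backroad, Tunnel): Driver A can switch to Bridge (3.6 → 4.4). Not NE.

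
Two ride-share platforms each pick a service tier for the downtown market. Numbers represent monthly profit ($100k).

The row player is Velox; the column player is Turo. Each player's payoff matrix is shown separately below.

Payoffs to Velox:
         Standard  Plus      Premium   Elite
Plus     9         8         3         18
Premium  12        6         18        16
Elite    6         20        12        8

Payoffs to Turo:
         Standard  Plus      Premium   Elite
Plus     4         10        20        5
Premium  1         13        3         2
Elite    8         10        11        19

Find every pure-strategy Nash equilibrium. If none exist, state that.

This game has no pure Nash equilibrium.

Velox against Standard: payoffs 9, 12, 6 → best response Premium.
Velox against Plus: payoffs 8, 6, 20 → best response Elite.
Velox against Premium: payoffs 3, 18, 12 → best response Premium.
Velox against Elite: payoffs 18, 16, 8 → best response Plus.
Turo against Plus: payoffs 4, 10, 20, 5 → best response Premium.
Turo against Premium: payoffs 1, 13, 3, 2 → best response Plus.
Turo against Elite: payoffs 8, 10, 11, 19 → best response Elite.
No profile is a mutual best response for all players.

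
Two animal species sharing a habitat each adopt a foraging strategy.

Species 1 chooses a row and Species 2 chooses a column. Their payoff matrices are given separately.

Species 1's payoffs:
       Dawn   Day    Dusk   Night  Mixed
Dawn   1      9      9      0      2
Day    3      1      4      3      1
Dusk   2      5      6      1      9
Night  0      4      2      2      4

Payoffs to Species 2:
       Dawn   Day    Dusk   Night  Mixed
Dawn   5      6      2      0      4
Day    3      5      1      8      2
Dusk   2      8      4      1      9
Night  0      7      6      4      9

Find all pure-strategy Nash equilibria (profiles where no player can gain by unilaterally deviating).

(Dawn, Dawn): Species 1 can switch to Day (1 → 3). Not NE.
(Dawn, Day): Species 1 gets 9, best alternative 5; Species 2 gets 6, best alternative 5. No profitable deviation — NE.
(Dawn, Dusk): Species 2 can switch to Dawn (2 → 5). Not NE.
(Dawn, Night): Species 1 can switch to Day (0 → 3). Not NE.
(Dawn, Mixed): Species 1 can switch to Dusk (2 → 9). Not NE.
(Day, Dawn): Species 2 can switch to Day (3 → 5). Not NE.
(Day, Day): Species 1 can switch to Dawn (1 → 9). Not NE.
(Day, Dusk): Species 1 can switch to Dawn (4 → 9). Not NE.
(Day, Night): Species 1 gets 3, best alternative 2; Species 2 gets 8, best alternative 5. No profitable deviation — NE.
(Day, Mixed): Species 1 can switch to Dawn (1 → 2). Not NE.
(Dusk, Dawn): Species 1 can switch to Day (2 → 3). Not NE.
(Dusk, Day): Species 1 can switch to Dawn (5 → 9). Not NE.
(Dusk, Dusk): Species 1 can switch to Dawn (6 → 9). Not NE.
(Dusk, Night): Species 1 can switch to Day (1 → 3). Not NE.
(Dusk, Mixed): Species 1 gets 9, best alternative 4; Species 2 gets 9, best alternative 8. No profitable deviation — NE.
(The remaining 5 profiles each have a profitable deviation by the same check.)

(Dawn, Day), (Day, Night), (Dusk, Mixed)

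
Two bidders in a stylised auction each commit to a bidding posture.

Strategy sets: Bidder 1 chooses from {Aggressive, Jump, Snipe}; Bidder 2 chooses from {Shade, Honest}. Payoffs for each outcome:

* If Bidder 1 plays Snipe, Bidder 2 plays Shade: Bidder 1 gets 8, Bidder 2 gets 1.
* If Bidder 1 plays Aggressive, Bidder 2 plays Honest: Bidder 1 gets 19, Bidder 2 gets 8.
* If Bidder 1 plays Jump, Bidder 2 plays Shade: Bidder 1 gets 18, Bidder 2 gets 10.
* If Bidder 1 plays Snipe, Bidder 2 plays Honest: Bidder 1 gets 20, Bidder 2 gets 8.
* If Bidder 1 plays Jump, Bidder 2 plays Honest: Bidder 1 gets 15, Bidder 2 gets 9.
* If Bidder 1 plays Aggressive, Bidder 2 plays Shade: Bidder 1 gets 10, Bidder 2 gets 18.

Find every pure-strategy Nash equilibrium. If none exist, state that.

Pure-strategy Nash equilibria: (Jump, Shade), (Snipe, Honest)

(Aggressive, Shade): Bidder 1 can switch to Jump (10 → 18). Not NE.
(Aggressive, Honest): Bidder 1 can switch to Snipe (19 → 20). Not NE.
(Jump, Shade): Bidder 1 gets 18, best alternative 10; Bidder 2 gets 10, best alternative 9. No profitable deviation — NE.
(Jump, Honest): Bidder 1 can switch to Aggressive (15 → 19). Not NE.
(Snipe, Shade): Bidder 1 can switch to Aggressive (8 → 10). Not NE.
(Snipe, Honest): Bidder 1 gets 20, best alternative 19; Bidder 2 gets 8, best alternative 1. No profitable deviation — NE.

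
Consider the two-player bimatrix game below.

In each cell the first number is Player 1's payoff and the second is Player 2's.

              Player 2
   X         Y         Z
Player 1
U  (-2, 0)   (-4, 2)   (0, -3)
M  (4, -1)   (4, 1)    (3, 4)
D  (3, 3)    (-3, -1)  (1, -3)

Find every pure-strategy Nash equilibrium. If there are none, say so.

(U, X): Player 1 can switch to M (-2 → 4). Not NE.
(U, Y): Player 1 can switch to M (-4 → 4). Not NE.
(U, Z): Player 1 can switch to M (0 → 3). Not NE.
(M, X): Player 2 can switch to Y (-1 → 1). Not NE.
(M, Y): Player 2 can switch to Z (1 → 4). Not NE.
(M, Z): Player 1 gets 3, best alternative 1; Player 2 gets 4, best alternative 1. No profitable deviation — NE.
(D, X): Player 1 can switch to M (3 → 4). Not NE.
(The remaining 2 profiles each have a profitable deviation by the same check.)

The unique pure-strategy Nash equilibrium is (M, Z).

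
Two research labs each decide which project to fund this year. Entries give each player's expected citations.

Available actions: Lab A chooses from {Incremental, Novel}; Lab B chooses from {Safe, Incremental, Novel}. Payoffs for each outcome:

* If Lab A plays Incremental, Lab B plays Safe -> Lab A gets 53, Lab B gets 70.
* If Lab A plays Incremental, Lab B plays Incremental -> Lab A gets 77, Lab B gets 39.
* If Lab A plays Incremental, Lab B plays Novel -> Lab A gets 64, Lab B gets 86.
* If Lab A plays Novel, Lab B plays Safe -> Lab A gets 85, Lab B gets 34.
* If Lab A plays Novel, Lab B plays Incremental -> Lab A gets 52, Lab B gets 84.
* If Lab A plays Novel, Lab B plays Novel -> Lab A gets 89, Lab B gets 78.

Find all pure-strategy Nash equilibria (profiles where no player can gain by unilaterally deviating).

none

(Incremental, Safe): Lab A can switch to Novel (53 → 85). Not NE.
(Incremental, Incremental): Lab B can switch to Safe (39 → 70). Not NE.
(Incremental, Novel): Lab A can switch to Novel (64 → 89). Not NE.
(Novel, Safe): Lab B can switch to Incremental (34 → 84). Not NE.
(Novel, Incremental): Lab A can switch to Incremental (52 → 77). Not NE.
(Novel, Novel): Lab B can switch to Incremental (78 → 84). Not NE.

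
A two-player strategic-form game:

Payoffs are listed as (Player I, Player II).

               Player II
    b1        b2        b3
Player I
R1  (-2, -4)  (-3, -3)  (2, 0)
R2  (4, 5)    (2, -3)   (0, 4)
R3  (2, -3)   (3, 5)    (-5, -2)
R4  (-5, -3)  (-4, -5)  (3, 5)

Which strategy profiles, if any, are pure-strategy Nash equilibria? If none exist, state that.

(R1, b1): Player I can switch to R2 (-2 → 4). Not NE.
(R1, b2): Player I can switch to R2 (-3 → 2). Not NE.
(R1, b3): Player I can switch to R4 (2 → 3). Not NE.
(R2, b1): Player I gets 4, best alternative 2; Player II gets 5, best alternative 4. No profitable deviation — NE.
(R2, b2): Player I can switch to R3 (2 → 3). Not NE.
(R2, b3): Player I can switch to R1 (0 → 2). Not NE.
(R3, b1): Player I can switch to R2 (2 → 4). Not NE.
(R3, b2): Player I gets 3, best alternative 2; Player II gets 5, best alternative -2. No profitable deviation — NE.
(R3, b3): Player I can switch to R1 (-5 → 2). Not NE.
(R4, b1): Player I can switch to R1 (-5 → -2). Not NE.
(R4, b2): Player I can switch to R1 (-4 → -3). Not NE.
(R4, b3): Player I gets 3, best alternative 2; Player II gets 5, best alternative -3. No profitable deviation — NE.

Pure-strategy Nash equilibria: (R2, b1); (R3, b2); (R4, b3)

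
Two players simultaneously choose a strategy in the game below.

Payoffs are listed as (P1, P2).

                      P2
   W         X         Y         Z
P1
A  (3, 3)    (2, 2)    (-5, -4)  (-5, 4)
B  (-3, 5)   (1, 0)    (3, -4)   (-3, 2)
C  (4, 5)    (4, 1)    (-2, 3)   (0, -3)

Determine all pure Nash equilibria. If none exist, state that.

The unique pure-strategy Nash equilibrium is (C, W).

P1 against W: payoffs 3, -3, 4 → best response C.
P1 against X: payoffs 2, 1, 4 → best response C.
P1 against Y: payoffs -5, 3, -2 → best response B.
P1 against Z: payoffs -5, -3, 0 → best response C.
P2 against A: payoffs 3, 2, -4, 4 → best response Z.
P2 against B: payoffs 5, 0, -4, 2 → best response W.
P2 against C: payoffs 5, 1, 3, -3 → best response W.
Mutual best responses: (C, W).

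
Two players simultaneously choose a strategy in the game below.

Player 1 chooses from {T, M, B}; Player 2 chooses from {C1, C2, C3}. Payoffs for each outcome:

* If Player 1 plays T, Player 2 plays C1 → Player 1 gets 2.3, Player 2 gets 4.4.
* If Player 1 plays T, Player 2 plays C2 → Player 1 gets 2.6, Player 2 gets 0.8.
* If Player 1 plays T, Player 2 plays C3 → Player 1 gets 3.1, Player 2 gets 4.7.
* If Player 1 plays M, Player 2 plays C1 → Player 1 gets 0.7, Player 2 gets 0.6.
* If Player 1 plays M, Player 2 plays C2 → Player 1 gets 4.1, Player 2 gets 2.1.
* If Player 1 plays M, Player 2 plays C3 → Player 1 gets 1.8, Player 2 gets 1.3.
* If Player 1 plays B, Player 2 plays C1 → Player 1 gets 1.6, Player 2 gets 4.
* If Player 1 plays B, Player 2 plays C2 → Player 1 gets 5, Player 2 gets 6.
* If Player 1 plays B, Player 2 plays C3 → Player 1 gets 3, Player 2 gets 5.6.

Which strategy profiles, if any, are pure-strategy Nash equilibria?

(T, C3), (B, C2)

Player 1 against C1: payoffs 2.3, 0.7, 1.6 → best response T.
Player 1 against C2: payoffs 2.6, 4.1, 5 → best response B.
Player 1 against C3: payoffs 3.1, 1.8, 3 → best response T.
Player 2 against T: payoffs 4.4, 0.8, 4.7 → best response C3.
Player 2 against M: payoffs 0.6, 2.1, 1.3 → best response C2.
Player 2 against B: payoffs 4, 6, 5.6 → best response C2.
Mutual best responses: (T, C3); (B, C2).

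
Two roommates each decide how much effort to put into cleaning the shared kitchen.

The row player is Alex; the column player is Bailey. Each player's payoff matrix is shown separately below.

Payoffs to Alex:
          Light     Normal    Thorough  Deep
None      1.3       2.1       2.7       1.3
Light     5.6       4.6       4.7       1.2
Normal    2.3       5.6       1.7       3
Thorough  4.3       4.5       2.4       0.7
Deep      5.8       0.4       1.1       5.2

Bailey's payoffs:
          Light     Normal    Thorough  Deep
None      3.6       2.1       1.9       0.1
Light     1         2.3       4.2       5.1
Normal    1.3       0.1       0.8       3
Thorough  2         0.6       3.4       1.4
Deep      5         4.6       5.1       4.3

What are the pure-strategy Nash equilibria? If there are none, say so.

Alex against Light: payoffs 1.3, 5.6, 2.3, 4.3, 5.8 → best response Deep.
Alex against Normal: payoffs 2.1, 4.6, 5.6, 4.5, 0.4 → best response Normal.
Alex against Thorough: payoffs 2.7, 4.7, 1.7, 2.4, 1.1 → best response Light.
Alex against Deep: payoffs 1.3, 1.2, 3, 0.7, 5.2 → best response Deep.
Bailey against None: payoffs 3.6, 2.1, 1.9, 0.1 → best response Light.
Bailey against Light: payoffs 1, 2.3, 4.2, 5.1 → best response Deep.
Bailey against Normal: payoffs 1.3, 0.1, 0.8, 3 → best response Deep.
Bailey against Thorough: payoffs 2, 0.6, 3.4, 1.4 → best response Thorough.
Bailey against Deep: payoffs 5, 4.6, 5.1, 4.3 → best response Thorough.
No profile is a mutual best response for all players.

No pure-strategy Nash equilibrium.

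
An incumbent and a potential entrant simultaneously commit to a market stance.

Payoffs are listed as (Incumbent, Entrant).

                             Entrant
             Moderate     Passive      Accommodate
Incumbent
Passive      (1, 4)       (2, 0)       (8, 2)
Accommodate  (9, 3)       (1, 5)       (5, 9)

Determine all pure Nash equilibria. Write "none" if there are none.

none

Incumbent against Moderate: payoffs 1, 9 → best response Accommodate.
Incumbent against Passive: payoffs 2, 1 → best response Passive.
Incumbent against Accommodate: payoffs 8, 5 → best response Passive.
Entrant against Passive: payoffs 4, 0, 2 → best response Moderate.
Entrant against Accommodate: payoffs 3, 5, 9 → best response Accommodate.
No profile is a mutual best response for all players.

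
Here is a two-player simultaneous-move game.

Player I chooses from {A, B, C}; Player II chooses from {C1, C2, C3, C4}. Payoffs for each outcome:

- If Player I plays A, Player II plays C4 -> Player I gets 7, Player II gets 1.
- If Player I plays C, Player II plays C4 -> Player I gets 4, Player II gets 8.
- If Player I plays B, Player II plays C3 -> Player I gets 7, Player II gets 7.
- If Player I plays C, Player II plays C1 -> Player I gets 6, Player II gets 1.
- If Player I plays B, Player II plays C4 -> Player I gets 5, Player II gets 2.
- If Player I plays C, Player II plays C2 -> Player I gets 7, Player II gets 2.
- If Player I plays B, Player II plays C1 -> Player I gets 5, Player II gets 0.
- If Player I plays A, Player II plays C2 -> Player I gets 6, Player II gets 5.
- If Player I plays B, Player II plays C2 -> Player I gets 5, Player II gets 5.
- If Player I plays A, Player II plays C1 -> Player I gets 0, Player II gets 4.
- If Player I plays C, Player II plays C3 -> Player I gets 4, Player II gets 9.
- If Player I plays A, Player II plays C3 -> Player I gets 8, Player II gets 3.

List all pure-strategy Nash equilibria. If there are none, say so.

Player I against C1: payoffs 0, 5, 6 → best response C.
Player I against C2: payoffs 6, 5, 7 → best response C.
Player I against C3: payoffs 8, 7, 4 → best response A.
Player I against C4: payoffs 7, 5, 4 → best response A.
Player II against A: payoffs 4, 5, 3, 1 → best response C2.
Player II against B: payoffs 0, 5, 7, 2 → best response C3.
Player II against C: payoffs 1, 2, 9, 8 → best response C3.
No profile is a mutual best response for all players.

This game has no pure Nash equilibrium.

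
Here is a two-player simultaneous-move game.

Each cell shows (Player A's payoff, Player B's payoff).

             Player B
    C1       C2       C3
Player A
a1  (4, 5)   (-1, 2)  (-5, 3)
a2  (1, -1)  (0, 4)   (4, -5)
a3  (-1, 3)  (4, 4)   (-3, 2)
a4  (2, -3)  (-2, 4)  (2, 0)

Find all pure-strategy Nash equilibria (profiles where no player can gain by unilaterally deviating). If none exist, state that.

The pure Nash equilibria are (a1, C1) and (a3, C2).

(a1, C1): Player A gets 4, best alternative 2; Player B gets 5, best alternative 3. No profitable deviation — NE.
(a1, C2): Player A can switch to a2 (-1 → 0). Not NE.
(a1, C3): Player A can switch to a2 (-5 → 4). Not NE.
(a2, C1): Player A can switch to a1 (1 → 4). Not NE.
(a2, C2): Player A can switch to a3 (0 → 4). Not NE.
(a2, C3): Player B can switch to C1 (-5 → -1). Not NE.
(a3, C1): Player A can switch to a1 (-1 → 4). Not NE.
(a3, C2): Player A gets 4, best alternative 0; Player B gets 4, best alternative 3. No profitable deviation — NE.
(The remaining 4 profiles each have a profitable deviation by the same check.)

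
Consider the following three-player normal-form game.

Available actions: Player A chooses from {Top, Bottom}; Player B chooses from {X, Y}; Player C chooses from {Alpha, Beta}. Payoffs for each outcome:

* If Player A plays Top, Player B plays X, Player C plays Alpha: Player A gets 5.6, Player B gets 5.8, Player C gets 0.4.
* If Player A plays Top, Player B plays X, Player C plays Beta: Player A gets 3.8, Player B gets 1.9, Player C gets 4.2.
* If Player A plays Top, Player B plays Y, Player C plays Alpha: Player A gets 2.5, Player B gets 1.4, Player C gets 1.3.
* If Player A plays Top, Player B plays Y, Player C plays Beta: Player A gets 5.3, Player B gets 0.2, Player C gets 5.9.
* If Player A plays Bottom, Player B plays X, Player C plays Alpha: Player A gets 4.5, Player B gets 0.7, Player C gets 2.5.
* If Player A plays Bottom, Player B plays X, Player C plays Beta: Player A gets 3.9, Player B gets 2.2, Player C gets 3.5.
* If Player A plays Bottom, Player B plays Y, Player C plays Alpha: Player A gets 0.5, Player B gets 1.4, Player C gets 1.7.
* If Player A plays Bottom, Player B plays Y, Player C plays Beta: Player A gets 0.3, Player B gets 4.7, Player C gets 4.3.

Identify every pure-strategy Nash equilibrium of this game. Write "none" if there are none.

none

(Top, X, Alpha): Player C can switch to Beta (0.4 → 4.2). Not NE.
(Top, X, Beta): Player A can switch to Bottom (3.8 → 3.9). Not NE.
(Top, Y, Alpha): Player B can switch to X (1.4 → 5.8). Not NE.
(Top, Y, Beta): Player B can switch to X (0.2 → 1.9). Not NE.
(Bottom, X, Alpha): Player A can switch to Top (4.5 → 5.6). Not NE.
(Bottom, X, Beta): Player B can switch to Y (2.2 → 4.7). Not NE.
(Bottom, Y, Alpha): Player A can switch to Top (0.5 → 2.5). Not NE.
(Bottom, Y, Beta): Player A can switch to Top (0.3 → 5.3). Not NE.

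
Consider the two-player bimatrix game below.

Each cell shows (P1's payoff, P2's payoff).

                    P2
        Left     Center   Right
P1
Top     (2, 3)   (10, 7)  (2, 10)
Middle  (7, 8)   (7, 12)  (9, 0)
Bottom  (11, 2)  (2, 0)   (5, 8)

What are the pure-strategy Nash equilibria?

P1 against Left: payoffs 2, 7, 11 → best response Bottom.
P1 against Center: payoffs 10, 7, 2 → best response Top.
P1 against Right: payoffs 2, 9, 5 → best response Middle.
P2 against Top: payoffs 3, 7, 10 → best response Right.
P2 against Middle: payoffs 8, 12, 0 → best response Center.
P2 against Bottom: payoffs 2, 0, 8 → best response Right.
No profile is a mutual best response for all players.

This game has no pure Nash equilibrium.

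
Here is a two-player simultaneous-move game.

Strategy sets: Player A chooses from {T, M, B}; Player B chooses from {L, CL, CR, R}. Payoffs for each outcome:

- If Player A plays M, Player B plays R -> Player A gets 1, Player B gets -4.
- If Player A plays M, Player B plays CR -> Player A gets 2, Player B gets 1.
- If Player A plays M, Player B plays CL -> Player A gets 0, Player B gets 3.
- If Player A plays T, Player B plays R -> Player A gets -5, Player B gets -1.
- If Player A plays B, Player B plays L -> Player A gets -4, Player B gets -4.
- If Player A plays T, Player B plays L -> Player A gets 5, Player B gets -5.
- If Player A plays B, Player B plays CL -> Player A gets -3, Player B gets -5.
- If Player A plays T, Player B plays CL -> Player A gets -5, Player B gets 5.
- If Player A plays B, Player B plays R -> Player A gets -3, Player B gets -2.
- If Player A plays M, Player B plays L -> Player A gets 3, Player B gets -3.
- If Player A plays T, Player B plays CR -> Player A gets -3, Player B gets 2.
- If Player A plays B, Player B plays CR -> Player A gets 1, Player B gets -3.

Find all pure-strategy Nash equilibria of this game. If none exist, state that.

The unique pure-strategy Nash equilibrium is (M, CL).

For each strategy profile, look for a profitable unilateral deviation.
(T, L): Player B can switch to CL (-5 → 5). Not NE.
(T, CL): Player A can switch to M (-5 → 0). Not NE.
(T, CR): Player A can switch to M (-3 → 2). Not NE.
(T, R): Player A can switch to M (-5 → 1). Not NE.
(M, L): Player A can switch to T (3 → 5). Not NE.
(M, CL): Player A gets 0, best alternative -3; Player B gets 3, best alternative 1. No profitable deviation — NE.
(M, CR): Player B can switch to CL (1 → 3). Not NE.
(M, R): Player B can switch to L (-4 → -3). Not NE.
(B, L): Player A can switch to T (-4 → 5). Not NE.
(B, CL): Player A can switch to M (-3 → 0). Not NE.
(B, CR): Player A can switch to M (1 → 2). Not NE.
(B, R): Player A can switch to M (-3 → 1). Not NE.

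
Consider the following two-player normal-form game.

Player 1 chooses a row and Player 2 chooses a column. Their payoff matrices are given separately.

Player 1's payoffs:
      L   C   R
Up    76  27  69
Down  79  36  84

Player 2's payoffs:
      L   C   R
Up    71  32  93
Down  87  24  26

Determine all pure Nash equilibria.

Mark each player's best response to every combination of opponents' strategies; a profile where every player is best-responding is a pure Nash equilibrium.
Player 1 against L: payoffs 76, 79 → best response Down.
Player 1 against C: payoffs 27, 36 → best response Down.
Player 1 against R: payoffs 69, 84 → best response Down.
Player 2 against Up: payoffs 71, 32, 93 → best response R.
Player 2 against Down: payoffs 87, 24, 26 → best response L.
Mutual best responses: (Down, L).

(Down, L)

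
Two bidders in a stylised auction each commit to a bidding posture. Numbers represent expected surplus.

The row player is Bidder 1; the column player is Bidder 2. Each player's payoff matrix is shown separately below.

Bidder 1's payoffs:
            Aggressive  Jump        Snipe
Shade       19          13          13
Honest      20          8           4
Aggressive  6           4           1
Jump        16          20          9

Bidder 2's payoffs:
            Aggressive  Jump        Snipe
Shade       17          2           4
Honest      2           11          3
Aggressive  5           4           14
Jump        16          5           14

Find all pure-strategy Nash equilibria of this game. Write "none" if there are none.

Bidder 1 against Aggressive: payoffs 19, 20, 6, 16 → best response Honest.
Bidder 1 against Jump: payoffs 13, 8, 4, 20 → best response Jump.
Bidder 1 against Snipe: payoffs 13, 4, 1, 9 → best response Shade.
Bidder 2 against Shade: payoffs 17, 2, 4 → best response Aggressive.
Bidder 2 against Honest: payoffs 2, 11, 3 → best response Jump.
Bidder 2 against Aggressive: payoffs 5, 4, 14 → best response Snipe.
Bidder 2 against Jump: payoffs 16, 5, 14 → best response Aggressive.
No profile is a mutual best response for all players.

There is no pure-strategy Nash equilibrium.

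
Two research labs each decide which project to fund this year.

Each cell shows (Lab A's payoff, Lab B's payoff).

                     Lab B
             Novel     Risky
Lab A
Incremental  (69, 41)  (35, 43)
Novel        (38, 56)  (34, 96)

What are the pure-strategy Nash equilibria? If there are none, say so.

(Incremental, Risky)

For each player, find the best response to each opponent profile; mutual best responses are the pure NE.
Lab A against Novel: payoffs 69, 38 → best response Incremental.
Lab A against Risky: payoffs 35, 34 → best response Incremental.
Lab B against Incremental: payoffs 41, 43 → best response Risky.
Lab B against Novel: payoffs 56, 96 → best response Risky.
Mutual best responses: (Incremental, Risky).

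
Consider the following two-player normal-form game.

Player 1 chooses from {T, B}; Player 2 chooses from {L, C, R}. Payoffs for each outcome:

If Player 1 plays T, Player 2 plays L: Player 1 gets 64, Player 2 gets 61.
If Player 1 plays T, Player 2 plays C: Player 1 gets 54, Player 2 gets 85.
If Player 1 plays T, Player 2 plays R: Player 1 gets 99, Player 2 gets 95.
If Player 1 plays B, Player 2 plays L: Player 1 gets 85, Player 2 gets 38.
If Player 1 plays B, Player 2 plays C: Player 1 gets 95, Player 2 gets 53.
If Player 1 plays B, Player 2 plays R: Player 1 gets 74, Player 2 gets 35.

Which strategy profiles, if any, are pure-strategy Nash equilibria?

(T, L): Player 1 can switch to B (64 → 85). Not NE.
(T, C): Player 1 can switch to B (54 → 95). Not NE.
(T, R): Player 1 gets 99, best alternative 74; Player 2 gets 95, best alternative 85. No profitable deviation — NE.
(B, L): Player 2 can switch to C (38 → 53). Not NE.
(B, C): Player 1 gets 95, best alternative 54; Player 2 gets 53, best alternative 38. No profitable deviation — NE.
(B, R): Player 1 can switch to T (74 → 99). Not NE.

(T, R); (B, C)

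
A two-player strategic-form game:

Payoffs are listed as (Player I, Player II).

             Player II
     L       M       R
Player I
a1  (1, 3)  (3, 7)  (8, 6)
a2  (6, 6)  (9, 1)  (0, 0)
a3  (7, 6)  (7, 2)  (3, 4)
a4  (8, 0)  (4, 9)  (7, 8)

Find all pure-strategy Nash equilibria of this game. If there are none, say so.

This game has no pure Nash equilibrium.

Mark each player's best response to every combination of opponents' strategies; a profile where every player is best-responding is a pure Nash equilibrium.
Player I against L: payoffs 1, 6, 7, 8 → best response a4.
Player I against M: payoffs 3, 9, 7, 4 → best response a2.
Player I against R: payoffs 8, 0, 3, 7 → best response a1.
Player II against a1: payoffs 3, 7, 6 → best response M.
Player II against a2: payoffs 6, 1, 0 → best response L.
Player II against a3: payoffs 6, 2, 4 → best response L.
Player II against a4: payoffs 0, 9, 8 → best response M.
No profile is a mutual best response for all players.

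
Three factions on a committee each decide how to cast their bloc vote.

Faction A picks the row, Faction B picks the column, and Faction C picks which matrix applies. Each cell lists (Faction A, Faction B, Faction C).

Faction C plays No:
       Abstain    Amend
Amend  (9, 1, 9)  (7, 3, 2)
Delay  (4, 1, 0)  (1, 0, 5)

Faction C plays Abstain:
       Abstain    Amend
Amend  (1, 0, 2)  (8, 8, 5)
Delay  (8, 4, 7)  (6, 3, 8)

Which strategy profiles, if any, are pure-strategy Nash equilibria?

(Amend, Abstain, No): Faction B can switch to Amend (1 → 3). Not NE.
(Amend, Abstain, Abstain): Faction A can switch to Delay (1 → 8). Not NE.
(Amend, Amend, No): Faction C can switch to Abstain (2 → 5). Not NE.
(Amend, Amend, Abstain): Faction A gets 8, best alternative 6; Faction B gets 8, best alternative 0; Faction C gets 5, best alternative 2. No profitable deviation — NE.
(Delay, Abstain, No): Faction A can switch to Amend (4 → 9). Not NE.
(Delay, Abstain, Abstain): Faction A gets 8, best alternative 1; Faction B gets 4, best alternative 3; Faction C gets 7, best alternative 0. No profitable deviation — NE.
(Delay, Amend, No): Faction A can switch to Amend (1 → 7). Not NE.
(Delay, Amend, Abstain): Faction A can switch to Amend (6 → 8). Not NE.

(Amend, Amend, Abstain) and (Delay, Abstain, Abstain)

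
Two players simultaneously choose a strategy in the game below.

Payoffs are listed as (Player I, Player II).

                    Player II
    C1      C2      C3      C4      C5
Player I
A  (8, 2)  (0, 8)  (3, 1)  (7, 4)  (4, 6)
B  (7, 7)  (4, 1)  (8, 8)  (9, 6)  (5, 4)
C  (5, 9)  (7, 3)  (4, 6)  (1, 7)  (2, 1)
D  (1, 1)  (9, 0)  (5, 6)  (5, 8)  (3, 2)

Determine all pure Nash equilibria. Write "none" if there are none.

(A, C1): Player II can switch to C2 (2 → 8). Not NE.
(A, C2): Player I can switch to B (0 → 4). Not NE.
(A, C3): Player I can switch to B (3 → 8). Not NE.
(A, C4): Player I can switch to B (7 → 9). Not NE.
(A, C5): Player I can switch to B (4 → 5). Not NE.
(B, C1): Player I can switch to A (7 → 8). Not NE.
(B, C2): Player I can switch to C (4 → 7). Not NE.
(B, C3): Player I gets 8, best alternative 5; Player II gets 8, best alternative 7. No profitable deviation — NE.
(B, C4): Player II can switch to C1 (6 → 7). Not NE.
(B, C5): Player II can switch to C1 (4 → 7). Not NE.
(C, C1): Player I can switch to A (5 → 8). Not NE.
(The remaining 9 profiles each have a profitable deviation by the same check.)

The unique pure-strategy Nash equilibrium is (B, C3).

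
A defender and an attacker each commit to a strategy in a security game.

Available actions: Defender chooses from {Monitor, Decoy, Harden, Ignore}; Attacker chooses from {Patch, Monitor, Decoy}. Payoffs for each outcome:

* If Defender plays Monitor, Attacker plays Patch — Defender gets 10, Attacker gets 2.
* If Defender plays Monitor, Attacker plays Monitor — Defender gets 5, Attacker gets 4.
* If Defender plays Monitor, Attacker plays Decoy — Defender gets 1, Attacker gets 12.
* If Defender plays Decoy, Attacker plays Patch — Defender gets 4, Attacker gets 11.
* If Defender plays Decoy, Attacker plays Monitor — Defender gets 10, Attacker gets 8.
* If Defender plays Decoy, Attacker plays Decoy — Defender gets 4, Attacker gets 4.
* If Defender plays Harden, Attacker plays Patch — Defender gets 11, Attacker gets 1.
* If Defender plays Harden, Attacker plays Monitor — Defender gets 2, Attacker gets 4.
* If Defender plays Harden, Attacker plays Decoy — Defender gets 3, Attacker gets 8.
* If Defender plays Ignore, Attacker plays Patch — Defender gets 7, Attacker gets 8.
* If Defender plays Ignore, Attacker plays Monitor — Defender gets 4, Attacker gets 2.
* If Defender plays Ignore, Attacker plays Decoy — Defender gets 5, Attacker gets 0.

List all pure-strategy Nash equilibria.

none

(Monitor, Patch): Defender can switch to Harden (10 → 11). Not NE.
(Monitor, Monitor): Defender can switch to Decoy (5 → 10). Not NE.
(Monitor, Decoy): Defender can switch to Decoy (1 → 4). Not NE.
(Decoy, Patch): Defender can switch to Monitor (4 → 10). Not NE.
(Decoy, Monitor): Attacker can switch to Patch (8 → 11). Not NE.
(Decoy, Decoy): Defender can switch to Ignore (4 → 5). Not NE.
(Harden, Patch): Attacker can switch to Monitor (1 → 4). Not NE.
(Harden, Monitor): Defender can switch to Monitor (2 → 5). Not NE.
(Harden, Decoy): Defender can switch to Decoy (3 → 4). Not NE.
(Ignore, Patch): Defender can switch to Monitor (7 → 10). Not NE.
(Ignore, Monitor): Defender can switch to Monitor (4 → 5). Not NE.
(Ignore, Decoy): Attacker can switch to Patch (0 → 8). Not NE.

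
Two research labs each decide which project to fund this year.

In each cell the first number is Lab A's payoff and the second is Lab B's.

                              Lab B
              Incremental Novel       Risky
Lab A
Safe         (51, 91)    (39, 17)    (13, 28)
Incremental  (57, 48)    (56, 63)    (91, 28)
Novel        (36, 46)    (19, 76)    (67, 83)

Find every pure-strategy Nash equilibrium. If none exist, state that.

Lab A against Incremental: payoffs 51, 57, 36 → best response Incremental.
Lab A against Novel: payoffs 39, 56, 19 → best response Incremental.
Lab A against Risky: payoffs 13, 91, 67 → best response Incremental.
Lab B against Safe: payoffs 91, 17, 28 → best response Incremental.
Lab B against Incremental: payoffs 48, 63, 28 → best response Novel.
Lab B against Novel: payoffs 46, 76, 83 → best response Risky.
Mutual best responses: (Incremental, Novel).

The unique pure-strategy Nash equilibrium is (Incremental, Novel).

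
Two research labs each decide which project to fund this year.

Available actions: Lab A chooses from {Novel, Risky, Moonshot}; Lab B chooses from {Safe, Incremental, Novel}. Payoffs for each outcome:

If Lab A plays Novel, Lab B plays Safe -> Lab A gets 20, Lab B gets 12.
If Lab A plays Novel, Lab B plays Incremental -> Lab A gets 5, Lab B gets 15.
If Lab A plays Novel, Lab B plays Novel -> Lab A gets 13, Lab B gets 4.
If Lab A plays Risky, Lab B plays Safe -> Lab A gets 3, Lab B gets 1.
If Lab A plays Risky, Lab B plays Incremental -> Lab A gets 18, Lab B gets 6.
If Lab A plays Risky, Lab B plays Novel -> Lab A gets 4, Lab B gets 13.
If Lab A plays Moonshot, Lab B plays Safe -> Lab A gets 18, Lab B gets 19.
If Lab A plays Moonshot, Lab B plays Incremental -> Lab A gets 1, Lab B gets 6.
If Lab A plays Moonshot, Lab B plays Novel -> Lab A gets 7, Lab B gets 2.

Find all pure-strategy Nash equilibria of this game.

none

For each player, find the best response to each opponent profile; mutual best responses are the pure NE.
Lab A against Safe: payoffs 20, 3, 18 → best response Novel.
Lab A against Incremental: payoffs 5, 18, 1 → best response Risky.
Lab A against Novel: payoffs 13, 4, 7 → best response Novel.
Lab B against Novel: payoffs 12, 15, 4 → best response Incremental.
Lab B against Risky: payoffs 1, 6, 13 → best response Novel.
Lab B against Moonshot: payoffs 19, 6, 2 → best response Safe.
No profile is a mutual best response for all players.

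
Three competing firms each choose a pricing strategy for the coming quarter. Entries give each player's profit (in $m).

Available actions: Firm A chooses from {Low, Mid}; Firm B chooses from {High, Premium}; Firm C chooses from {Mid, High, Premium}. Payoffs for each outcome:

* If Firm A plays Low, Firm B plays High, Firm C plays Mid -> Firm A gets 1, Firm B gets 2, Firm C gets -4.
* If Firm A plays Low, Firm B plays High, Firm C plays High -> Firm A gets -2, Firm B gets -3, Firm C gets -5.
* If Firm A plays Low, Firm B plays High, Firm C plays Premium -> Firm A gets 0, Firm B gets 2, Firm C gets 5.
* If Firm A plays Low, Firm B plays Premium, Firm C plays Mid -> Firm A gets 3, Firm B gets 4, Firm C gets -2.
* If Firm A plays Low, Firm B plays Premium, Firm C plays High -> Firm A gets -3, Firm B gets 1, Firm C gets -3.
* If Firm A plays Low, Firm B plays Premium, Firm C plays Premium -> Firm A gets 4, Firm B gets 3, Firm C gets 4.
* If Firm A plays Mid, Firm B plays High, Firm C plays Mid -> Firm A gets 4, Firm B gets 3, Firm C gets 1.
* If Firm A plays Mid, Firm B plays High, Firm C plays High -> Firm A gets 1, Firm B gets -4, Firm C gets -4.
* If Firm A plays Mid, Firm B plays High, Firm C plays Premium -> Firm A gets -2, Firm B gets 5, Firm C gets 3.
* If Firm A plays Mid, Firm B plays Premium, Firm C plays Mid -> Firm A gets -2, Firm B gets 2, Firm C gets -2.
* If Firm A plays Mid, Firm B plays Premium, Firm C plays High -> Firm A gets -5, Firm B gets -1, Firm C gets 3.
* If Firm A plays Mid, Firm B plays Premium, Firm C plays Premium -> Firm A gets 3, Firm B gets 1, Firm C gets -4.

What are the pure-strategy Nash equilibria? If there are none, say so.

The unique pure-strategy Nash equilibrium is (Low, Premium, Premium).

Firm A against (High, Mid): payoffs 1, 4 → best response Mid.
Firm A against (High, High): payoffs -2, 1 → best response Mid.
Firm A against (High, Premium): payoffs 0, -2 → best response Low.
Firm A against (Premium, Mid): payoffs 3, -2 → best response Low.
Firm A against (Premium, High): payoffs -3, -5 → best response Low.
Firm A against (Premium, Premium): payoffs 4, 3 → best response Low.
Firm B against (Low, Mid): payoffs 2, 4 → best response Premium.
Firm B against (Low, High): payoffs -3, 1 → best response Premium.
Firm B against (Low, Premium): payoffs 2, 3 → best response Premium.
Firm B against (Mid, Mid): payoffs 3, 2 → best response High.
Firm B against (Mid, High): payoffs -4, -1 → best response Premium.
Firm B against (Mid, Premium): payoffs 5, 1 → best response High.
Firm C against (Low, High): payoffs -4, -5, 5 → best response Premium.
Firm C against (Low, Premium): payoffs -2, -3, 4 → best response Premium.
Firm C against (Mid, High): payoffs 1, -4, 3 → best response Premium.
Firm C against (Mid, Premium): payoffs -2, 3, -4 → best response High.
Mutual best responses: (Low, Premium, Premium).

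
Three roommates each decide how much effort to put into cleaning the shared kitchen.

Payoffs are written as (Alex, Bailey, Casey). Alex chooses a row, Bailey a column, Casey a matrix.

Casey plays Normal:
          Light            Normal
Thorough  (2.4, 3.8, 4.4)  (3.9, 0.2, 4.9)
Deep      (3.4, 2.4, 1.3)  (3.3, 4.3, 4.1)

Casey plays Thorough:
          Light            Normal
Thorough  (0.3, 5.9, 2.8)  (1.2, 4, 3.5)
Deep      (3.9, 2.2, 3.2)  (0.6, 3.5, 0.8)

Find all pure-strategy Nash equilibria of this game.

This game has no pure Nash equilibrium.

(Thorough, Light, Normal): Alex can switch to Deep (2.4 → 3.4). Not NE.
(Thorough, Light, Thorough): Alex can switch to Deep (0.3 → 3.9). Not NE.
(Thorough, Normal, Normal): Bailey can switch to Light (0.2 → 3.8). Not NE.
(Thorough, Normal, Thorough): Bailey can switch to Light (4 → 5.9). Not NE.
(Deep, Light, Normal): Bailey can switch to Normal (2.4 → 4.3). Not NE.
(Deep, Light, Thorough): Bailey can switch to Normal (2.2 → 3.5). Not NE.
(The remaining 2 profiles each have a profitable deviation by the same check.)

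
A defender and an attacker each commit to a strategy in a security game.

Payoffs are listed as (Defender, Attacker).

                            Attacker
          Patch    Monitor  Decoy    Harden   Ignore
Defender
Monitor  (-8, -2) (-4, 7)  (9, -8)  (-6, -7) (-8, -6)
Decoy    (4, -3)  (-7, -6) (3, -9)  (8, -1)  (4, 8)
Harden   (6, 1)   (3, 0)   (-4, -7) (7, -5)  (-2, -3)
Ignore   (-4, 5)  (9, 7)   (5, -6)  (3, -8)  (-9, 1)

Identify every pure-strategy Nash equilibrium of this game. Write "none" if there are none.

The pure Nash equilibria are (Decoy, Ignore) and (Harden, Patch) and (Ignore, Monitor).

For each player, find the best response to each opponent profile; mutual best responses are the pure NE.
Defender against Patch: payoffs -8, 4, 6, -4 → best response Harden.
Defender against Monitor: payoffs -4, -7, 3, 9 → best response Ignore.
Defender against Decoy: payoffs 9, 3, -4, 5 → best response Monitor.
Defender against Harden: payoffs -6, 8, 7, 3 → best response Decoy.
Defender against Ignore: payoffs -8, 4, -2, -9 → best response Decoy.
Attacker against Monitor: payoffs -2, 7, -8, -7, -6 → best response Monitor.
Attacker against Decoy: payoffs -3, -6, -9, -1, 8 → best response Ignore.
Attacker against Harden: payoffs 1, 0, -7, -5, -3 → best response Patch.
Attacker against Ignore: payoffs 5, 7, -6, -8, 1 → best response Monitor.
Mutual best responses: (Decoy, Ignore); (Harden, Patch); (Ignore, Monitor).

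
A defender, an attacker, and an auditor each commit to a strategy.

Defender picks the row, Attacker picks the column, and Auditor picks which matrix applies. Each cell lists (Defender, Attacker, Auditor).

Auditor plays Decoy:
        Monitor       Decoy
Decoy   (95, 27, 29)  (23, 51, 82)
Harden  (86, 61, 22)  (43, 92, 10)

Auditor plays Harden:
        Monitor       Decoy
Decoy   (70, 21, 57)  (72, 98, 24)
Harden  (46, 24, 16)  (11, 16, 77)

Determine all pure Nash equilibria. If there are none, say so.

There is no pure-strategy Nash equilibrium.

Check each profile: it is a Nash equilibrium iff no player can strictly gain by switching unilaterally.
(Decoy, Monitor, Decoy): Attacker can switch to Decoy (27 → 51). Not NE.
(Decoy, Monitor, Harden): Attacker can switch to Decoy (21 → 98). Not NE.
(Decoy, Decoy, Decoy): Defender can switch to Harden (23 → 43). Not NE.
(Decoy, Decoy, Harden): Auditor can switch to Decoy (24 → 82). Not NE.
(Harden, Monitor, Decoy): Defender can switch to Decoy (86 → 95). Not NE.
(Harden, Monitor, Harden): Defender can switch to Decoy (46 → 70). Not NE.
(The remaining 2 profiles each have a profitable deviation by the same check.)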